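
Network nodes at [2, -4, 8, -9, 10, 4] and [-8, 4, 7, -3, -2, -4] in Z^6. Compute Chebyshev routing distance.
12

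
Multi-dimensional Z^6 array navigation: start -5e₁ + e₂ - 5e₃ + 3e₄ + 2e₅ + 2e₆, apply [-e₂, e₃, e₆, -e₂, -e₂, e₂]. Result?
(-5, -1, -4, 3, 2, 3)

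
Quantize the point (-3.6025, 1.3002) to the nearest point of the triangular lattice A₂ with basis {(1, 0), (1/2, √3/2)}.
(-3.5, 0.866)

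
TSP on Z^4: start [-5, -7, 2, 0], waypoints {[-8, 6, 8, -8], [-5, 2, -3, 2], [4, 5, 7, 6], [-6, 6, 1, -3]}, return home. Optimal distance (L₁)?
102
(one optimal route: (-5, -7, 2, 0) → (-5, 2, -3, 2) → (4, 5, 7, 6) → (-8, 6, 8, -8) → (-6, 6, 1, -3) → (-5, -7, 2, 0))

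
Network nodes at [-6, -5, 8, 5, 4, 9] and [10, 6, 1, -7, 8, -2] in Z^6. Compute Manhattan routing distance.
61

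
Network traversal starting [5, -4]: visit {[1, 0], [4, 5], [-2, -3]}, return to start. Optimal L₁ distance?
32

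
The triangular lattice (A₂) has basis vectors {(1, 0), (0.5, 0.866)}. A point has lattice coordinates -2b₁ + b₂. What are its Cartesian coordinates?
(-1.5, 0.866)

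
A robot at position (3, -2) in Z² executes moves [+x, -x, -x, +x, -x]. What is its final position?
(2, -2)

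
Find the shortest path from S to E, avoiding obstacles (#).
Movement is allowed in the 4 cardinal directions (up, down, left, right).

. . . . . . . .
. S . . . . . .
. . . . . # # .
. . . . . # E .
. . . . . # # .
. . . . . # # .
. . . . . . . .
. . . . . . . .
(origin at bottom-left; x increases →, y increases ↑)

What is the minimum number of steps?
9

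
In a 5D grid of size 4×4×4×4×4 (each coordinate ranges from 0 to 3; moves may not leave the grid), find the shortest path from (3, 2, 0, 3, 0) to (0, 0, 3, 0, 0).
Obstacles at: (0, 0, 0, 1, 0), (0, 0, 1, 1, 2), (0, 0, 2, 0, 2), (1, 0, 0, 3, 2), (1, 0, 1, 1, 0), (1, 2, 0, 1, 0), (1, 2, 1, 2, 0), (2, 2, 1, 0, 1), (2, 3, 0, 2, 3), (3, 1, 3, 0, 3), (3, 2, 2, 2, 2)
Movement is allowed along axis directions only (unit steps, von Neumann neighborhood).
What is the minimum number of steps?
11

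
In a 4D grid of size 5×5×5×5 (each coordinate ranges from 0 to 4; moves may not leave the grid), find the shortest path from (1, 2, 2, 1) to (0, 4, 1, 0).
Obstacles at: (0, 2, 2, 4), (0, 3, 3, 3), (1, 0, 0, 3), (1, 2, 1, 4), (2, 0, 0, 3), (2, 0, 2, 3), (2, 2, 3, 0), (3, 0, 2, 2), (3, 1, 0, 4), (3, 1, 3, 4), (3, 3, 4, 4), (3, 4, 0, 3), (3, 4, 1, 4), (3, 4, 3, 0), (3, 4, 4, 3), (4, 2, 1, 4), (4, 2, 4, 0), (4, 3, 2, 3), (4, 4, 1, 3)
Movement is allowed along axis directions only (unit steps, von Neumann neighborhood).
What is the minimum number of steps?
5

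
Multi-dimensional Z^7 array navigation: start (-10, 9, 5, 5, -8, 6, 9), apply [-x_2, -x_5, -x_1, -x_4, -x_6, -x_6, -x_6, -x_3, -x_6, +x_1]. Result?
(-10, 8, 4, 4, -9, 2, 9)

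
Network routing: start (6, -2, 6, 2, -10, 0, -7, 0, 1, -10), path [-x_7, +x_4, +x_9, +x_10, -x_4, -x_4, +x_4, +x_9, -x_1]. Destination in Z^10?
(5, -2, 6, 2, -10, 0, -8, 0, 3, -9)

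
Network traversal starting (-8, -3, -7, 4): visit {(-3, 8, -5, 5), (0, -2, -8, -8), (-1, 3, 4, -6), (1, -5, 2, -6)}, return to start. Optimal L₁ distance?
96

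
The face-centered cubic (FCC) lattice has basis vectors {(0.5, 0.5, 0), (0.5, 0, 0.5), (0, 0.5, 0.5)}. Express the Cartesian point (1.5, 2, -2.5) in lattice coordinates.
6b₁ - 3b₂ - 2b₃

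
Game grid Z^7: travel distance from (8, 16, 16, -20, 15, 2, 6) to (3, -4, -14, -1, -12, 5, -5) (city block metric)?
115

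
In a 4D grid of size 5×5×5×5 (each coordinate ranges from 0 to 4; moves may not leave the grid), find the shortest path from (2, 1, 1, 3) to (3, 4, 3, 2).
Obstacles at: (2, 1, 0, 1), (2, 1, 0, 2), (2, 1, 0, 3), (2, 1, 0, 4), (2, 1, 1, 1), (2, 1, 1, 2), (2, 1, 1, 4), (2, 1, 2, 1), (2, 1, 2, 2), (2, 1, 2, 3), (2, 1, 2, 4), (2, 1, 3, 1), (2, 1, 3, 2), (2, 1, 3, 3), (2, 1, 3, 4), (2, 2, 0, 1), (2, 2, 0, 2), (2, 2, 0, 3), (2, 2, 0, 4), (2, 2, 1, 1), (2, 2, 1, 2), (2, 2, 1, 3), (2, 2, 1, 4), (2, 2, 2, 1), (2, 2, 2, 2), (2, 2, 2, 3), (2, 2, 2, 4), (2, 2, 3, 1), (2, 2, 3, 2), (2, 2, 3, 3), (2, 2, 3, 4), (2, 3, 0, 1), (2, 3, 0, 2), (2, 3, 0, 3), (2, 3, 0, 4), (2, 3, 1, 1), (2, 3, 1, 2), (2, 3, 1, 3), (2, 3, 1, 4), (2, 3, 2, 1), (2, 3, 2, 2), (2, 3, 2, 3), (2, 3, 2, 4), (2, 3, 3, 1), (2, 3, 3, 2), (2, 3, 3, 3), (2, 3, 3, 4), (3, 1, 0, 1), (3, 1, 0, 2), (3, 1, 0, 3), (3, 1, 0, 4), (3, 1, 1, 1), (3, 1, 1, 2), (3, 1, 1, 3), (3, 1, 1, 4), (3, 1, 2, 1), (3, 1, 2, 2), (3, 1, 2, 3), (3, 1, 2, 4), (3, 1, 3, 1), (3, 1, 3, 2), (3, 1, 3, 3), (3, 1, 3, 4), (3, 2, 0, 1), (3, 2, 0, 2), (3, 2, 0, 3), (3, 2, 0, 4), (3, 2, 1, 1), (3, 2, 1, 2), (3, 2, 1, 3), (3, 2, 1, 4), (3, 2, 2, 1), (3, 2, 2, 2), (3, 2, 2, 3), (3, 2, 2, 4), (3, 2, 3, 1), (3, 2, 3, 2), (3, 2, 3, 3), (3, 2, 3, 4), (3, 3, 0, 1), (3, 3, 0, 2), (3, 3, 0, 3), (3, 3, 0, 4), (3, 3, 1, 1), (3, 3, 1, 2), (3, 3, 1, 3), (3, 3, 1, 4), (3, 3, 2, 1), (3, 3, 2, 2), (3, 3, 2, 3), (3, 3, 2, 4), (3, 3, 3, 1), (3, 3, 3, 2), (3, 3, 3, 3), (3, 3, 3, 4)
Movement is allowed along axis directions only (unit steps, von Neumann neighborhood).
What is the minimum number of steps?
9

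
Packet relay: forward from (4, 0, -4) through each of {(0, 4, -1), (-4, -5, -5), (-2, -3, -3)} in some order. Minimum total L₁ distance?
28
(one optimal route: (4, 0, -4) → (0, 4, -1) → (-2, -3, -3) → (-4, -5, -5))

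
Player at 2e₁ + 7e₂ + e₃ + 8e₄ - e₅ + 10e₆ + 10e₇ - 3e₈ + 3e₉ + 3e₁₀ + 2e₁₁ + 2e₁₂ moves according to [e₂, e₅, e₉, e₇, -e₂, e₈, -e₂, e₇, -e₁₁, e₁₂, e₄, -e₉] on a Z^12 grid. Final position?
(2, 6, 1, 9, 0, 10, 12, -2, 3, 3, 1, 3)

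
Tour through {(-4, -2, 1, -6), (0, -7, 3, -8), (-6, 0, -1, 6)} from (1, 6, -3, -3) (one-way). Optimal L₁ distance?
55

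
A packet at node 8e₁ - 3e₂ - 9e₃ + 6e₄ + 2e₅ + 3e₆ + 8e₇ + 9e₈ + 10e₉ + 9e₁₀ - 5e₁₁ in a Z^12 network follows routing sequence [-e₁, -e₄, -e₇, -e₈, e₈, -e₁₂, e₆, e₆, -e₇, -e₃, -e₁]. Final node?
(6, -3, -10, 5, 2, 5, 6, 9, 10, 9, -5, -1)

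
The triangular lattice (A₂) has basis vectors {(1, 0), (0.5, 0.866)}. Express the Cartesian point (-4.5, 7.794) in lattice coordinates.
-9b₁ + 9b₂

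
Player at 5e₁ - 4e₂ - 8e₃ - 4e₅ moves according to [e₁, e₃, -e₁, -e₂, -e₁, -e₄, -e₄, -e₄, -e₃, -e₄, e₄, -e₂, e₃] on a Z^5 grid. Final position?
(4, -6, -7, -3, -4)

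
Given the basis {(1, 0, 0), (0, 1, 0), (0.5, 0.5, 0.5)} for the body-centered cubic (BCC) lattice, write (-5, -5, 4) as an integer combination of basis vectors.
-9b₁ - 9b₂ + 8b₃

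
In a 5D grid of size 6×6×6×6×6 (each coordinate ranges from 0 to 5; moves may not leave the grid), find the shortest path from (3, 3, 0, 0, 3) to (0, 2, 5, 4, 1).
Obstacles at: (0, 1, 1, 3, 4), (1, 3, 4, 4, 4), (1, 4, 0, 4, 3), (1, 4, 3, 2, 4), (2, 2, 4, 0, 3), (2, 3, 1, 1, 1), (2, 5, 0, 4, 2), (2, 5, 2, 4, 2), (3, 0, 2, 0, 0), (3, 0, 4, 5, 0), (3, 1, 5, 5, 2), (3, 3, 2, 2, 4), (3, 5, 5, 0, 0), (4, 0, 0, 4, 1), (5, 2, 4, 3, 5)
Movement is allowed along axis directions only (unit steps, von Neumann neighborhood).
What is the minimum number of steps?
15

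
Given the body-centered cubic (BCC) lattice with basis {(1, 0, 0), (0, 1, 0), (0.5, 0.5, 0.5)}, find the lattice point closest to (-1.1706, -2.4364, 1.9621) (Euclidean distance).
(-1, -2, 2)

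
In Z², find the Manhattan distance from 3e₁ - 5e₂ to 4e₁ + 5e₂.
11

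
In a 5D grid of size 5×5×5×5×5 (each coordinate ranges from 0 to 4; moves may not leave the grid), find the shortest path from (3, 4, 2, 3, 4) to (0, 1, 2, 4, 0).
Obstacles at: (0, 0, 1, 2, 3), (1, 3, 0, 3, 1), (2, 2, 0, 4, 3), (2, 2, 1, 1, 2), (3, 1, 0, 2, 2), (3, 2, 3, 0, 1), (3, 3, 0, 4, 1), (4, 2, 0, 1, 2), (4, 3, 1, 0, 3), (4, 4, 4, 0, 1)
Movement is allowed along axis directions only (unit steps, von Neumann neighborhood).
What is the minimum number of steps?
11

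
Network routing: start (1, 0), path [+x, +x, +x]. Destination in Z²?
(4, 0)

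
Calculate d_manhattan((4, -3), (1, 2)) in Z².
8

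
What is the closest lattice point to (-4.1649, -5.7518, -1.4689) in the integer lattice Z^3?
(-4, -6, -1)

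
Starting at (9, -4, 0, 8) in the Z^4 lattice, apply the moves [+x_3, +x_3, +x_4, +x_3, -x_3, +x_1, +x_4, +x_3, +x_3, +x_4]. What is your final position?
(10, -4, 4, 11)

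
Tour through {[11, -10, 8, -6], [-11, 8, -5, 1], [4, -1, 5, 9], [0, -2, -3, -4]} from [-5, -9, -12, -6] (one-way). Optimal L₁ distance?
125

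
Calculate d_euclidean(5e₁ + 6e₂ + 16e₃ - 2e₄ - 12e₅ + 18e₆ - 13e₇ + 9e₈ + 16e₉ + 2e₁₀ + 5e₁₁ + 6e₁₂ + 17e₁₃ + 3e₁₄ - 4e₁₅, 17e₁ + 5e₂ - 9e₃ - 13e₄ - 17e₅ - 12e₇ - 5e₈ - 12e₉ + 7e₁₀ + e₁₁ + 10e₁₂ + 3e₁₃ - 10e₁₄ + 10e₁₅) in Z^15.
53.2823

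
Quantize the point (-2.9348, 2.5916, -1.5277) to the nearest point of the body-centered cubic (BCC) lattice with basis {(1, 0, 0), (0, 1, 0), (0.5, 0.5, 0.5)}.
(-2.5, 2.5, -1.5)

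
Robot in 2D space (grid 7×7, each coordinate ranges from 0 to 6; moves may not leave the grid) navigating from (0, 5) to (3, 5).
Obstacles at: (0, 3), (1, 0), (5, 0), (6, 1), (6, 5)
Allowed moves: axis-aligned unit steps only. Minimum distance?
3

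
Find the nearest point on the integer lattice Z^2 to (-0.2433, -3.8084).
(0, -4)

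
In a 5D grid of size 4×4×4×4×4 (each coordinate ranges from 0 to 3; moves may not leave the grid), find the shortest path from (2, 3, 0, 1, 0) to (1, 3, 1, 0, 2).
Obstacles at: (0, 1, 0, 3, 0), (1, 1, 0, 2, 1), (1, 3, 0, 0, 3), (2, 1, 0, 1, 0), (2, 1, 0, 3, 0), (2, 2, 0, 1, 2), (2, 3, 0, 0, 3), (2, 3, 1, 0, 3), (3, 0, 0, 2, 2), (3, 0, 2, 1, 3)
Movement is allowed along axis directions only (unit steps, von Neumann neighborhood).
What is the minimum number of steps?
5
(one shortest path: (2, 3, 0, 1, 0) → (1, 3, 0, 1, 0) → (1, 3, 1, 1, 0) → (1, 3, 1, 0, 0) → (1, 3, 1, 0, 1) → (1, 3, 1, 0, 2))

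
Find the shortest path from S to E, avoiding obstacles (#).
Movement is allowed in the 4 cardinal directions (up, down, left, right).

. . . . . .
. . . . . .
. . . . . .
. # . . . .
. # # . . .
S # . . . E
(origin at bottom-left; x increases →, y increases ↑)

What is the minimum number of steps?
11
(one shortest path: (0, 0) → (0, 1) → (0, 2) → (0, 3) → (1, 3) → (2, 3) → (3, 3) → (4, 3) → (5, 3) → (5, 2) → (5, 1) → (5, 0))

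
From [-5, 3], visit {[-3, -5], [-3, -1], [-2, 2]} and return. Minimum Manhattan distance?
22
(one optimal route: (-5, 3) → (-3, -5) → (-3, -1) → (-2, 2) → (-5, 3))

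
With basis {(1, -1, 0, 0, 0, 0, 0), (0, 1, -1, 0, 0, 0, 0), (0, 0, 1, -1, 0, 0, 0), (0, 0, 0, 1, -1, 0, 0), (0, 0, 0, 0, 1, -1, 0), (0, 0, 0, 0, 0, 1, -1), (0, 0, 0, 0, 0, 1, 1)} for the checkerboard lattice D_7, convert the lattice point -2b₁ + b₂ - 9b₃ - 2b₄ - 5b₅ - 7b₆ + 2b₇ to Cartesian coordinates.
(-2, 3, -10, 7, -3, 0, 9)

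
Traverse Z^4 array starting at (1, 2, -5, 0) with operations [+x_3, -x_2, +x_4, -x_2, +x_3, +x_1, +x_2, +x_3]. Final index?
(2, 1, -2, 1)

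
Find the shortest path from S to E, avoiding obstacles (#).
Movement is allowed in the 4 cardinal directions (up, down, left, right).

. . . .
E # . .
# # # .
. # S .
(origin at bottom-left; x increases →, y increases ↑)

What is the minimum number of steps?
8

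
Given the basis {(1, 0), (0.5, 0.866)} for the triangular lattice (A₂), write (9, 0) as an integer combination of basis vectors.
9b₁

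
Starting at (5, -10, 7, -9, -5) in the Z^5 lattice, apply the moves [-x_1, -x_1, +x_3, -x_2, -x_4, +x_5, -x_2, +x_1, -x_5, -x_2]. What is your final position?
(4, -13, 8, -10, -5)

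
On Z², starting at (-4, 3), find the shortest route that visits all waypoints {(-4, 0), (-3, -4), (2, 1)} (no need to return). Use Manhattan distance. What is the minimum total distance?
18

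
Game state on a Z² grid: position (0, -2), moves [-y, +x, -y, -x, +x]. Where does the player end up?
(1, -4)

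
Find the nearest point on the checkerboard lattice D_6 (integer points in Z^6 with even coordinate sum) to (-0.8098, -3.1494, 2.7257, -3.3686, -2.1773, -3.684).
(-1, -3, 3, -3, -2, -4)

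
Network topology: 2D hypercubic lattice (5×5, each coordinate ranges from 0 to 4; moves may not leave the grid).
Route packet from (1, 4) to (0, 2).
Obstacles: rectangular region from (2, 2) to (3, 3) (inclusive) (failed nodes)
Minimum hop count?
3
(one shortest path: (1, 4) → (0, 4) → (0, 3) → (0, 2))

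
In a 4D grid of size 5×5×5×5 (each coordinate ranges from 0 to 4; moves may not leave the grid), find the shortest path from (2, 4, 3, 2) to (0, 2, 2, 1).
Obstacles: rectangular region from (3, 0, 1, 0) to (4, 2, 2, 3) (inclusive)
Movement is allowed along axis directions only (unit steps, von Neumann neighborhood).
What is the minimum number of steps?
6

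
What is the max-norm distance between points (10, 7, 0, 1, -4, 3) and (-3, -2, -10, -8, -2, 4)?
13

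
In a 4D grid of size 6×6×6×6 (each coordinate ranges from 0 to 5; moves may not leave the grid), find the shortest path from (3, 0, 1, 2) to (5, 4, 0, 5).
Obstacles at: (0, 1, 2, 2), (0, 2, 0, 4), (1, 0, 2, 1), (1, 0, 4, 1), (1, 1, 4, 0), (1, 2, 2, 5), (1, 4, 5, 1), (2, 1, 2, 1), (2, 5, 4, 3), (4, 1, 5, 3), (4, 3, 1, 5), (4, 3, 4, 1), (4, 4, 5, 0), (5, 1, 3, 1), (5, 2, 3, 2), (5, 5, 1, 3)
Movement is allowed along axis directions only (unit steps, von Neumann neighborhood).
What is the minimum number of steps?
10
(one shortest path: (3, 0, 1, 2) → (4, 0, 1, 2) → (5, 0, 1, 2) → (5, 1, 1, 2) → (5, 2, 1, 2) → (5, 3, 1, 2) → (5, 4, 1, 2) → (5, 4, 0, 2) → (5, 4, 0, 3) → (5, 4, 0, 4) → (5, 4, 0, 5))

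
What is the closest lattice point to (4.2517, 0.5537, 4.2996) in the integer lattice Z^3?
(4, 1, 4)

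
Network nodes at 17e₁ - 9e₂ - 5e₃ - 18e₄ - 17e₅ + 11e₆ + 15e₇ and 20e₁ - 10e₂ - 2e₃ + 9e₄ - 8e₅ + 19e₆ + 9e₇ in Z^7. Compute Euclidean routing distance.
30.4795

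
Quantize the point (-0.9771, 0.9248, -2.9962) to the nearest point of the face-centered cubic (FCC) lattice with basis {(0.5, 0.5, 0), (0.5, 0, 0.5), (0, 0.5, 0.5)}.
(-1, 1, -3)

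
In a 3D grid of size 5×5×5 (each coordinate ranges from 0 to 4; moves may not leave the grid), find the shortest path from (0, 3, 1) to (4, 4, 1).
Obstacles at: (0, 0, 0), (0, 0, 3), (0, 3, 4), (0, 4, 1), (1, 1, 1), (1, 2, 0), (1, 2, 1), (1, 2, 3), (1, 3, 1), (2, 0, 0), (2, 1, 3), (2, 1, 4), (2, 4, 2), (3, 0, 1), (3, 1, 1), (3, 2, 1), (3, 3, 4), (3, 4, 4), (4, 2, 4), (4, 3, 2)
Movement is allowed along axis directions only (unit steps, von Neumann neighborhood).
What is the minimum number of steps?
7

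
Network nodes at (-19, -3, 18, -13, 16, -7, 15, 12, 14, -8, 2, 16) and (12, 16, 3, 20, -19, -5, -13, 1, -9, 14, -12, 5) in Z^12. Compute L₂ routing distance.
78.1025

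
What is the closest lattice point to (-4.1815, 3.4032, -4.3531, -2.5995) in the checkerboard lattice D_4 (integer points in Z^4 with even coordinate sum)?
(-4, 3, -4, -3)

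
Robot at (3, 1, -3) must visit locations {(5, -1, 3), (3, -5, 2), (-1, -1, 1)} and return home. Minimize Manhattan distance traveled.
36
(one optimal route: (3, 1, -3) → (5, -1, 3) → (3, -5, 2) → (-1, -1, 1) → (3, 1, -3))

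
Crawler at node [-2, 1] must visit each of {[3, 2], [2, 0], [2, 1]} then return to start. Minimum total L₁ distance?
14
(one optimal route: (-2, 1) → (3, 2) → (2, 0) → (2, 1) → (-2, 1))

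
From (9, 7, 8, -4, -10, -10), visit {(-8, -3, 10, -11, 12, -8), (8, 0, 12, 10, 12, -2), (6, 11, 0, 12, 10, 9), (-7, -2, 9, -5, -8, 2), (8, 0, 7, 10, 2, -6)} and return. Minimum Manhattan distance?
252
(one optimal route: (9, 7, 8, -4, -10, -10) → (-7, -2, 9, -5, -8, 2) → (-8, -3, 10, -11, 12, -8) → (8, 0, 12, 10, 12, -2) → (6, 11, 0, 12, 10, 9) → (8, 0, 7, 10, 2, -6) → (9, 7, 8, -4, -10, -10))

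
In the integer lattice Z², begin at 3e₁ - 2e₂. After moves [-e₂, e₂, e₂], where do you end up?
(3, -1)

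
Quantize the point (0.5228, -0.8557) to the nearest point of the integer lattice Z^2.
(1, -1)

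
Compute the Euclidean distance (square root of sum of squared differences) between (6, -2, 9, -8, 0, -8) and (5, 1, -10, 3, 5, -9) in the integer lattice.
22.7596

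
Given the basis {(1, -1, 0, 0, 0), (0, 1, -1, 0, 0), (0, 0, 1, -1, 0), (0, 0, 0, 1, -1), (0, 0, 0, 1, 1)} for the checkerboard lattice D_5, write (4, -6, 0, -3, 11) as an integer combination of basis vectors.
4b₁ - 2b₂ - 2b₃ - 8b₄ + 3b₅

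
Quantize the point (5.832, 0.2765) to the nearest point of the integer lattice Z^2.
(6, 0)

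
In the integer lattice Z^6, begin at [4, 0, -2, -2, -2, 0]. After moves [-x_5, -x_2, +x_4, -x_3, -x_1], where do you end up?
(3, -1, -3, -1, -3, 0)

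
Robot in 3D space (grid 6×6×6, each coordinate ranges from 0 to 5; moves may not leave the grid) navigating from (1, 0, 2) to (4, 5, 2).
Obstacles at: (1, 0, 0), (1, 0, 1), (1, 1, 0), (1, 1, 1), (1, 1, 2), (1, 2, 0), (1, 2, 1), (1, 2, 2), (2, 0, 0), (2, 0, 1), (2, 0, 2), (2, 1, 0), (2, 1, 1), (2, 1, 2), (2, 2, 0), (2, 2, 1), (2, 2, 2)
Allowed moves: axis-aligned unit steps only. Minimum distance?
10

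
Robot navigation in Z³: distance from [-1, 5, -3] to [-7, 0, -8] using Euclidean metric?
9.27362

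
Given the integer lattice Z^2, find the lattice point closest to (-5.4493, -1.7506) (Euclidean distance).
(-5, -2)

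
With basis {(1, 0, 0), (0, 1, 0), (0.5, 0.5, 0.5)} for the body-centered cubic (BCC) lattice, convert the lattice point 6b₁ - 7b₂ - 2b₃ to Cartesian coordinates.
(5, -8, -1)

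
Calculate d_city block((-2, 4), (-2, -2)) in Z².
6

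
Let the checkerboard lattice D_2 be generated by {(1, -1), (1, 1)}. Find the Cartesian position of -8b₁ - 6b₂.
(-14, 2)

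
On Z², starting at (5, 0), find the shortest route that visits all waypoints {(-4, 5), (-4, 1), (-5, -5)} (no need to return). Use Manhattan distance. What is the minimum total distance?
25
(one optimal route: (5, 0) → (-4, 5) → (-4, 1) → (-5, -5))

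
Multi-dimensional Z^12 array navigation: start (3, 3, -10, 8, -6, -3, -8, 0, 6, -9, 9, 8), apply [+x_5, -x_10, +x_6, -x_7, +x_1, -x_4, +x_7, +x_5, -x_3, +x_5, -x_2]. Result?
(4, 2, -11, 7, -3, -2, -8, 0, 6, -10, 9, 8)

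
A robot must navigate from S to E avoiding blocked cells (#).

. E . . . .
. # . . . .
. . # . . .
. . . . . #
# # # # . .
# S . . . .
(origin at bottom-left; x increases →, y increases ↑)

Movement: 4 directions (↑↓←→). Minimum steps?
11
(one shortest path: (1, 0) → (2, 0) → (3, 0) → (4, 0) → (4, 1) → (4, 2) → (3, 2) → (3, 3) → (3, 4) → (2, 4) → (2, 5) → (1, 5))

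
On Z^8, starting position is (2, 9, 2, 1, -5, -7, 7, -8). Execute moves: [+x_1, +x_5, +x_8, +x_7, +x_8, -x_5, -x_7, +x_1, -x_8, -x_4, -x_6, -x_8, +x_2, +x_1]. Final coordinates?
(5, 10, 2, 0, -5, -8, 7, -8)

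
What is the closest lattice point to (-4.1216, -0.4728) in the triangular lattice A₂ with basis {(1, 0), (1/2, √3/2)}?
(-4, 0)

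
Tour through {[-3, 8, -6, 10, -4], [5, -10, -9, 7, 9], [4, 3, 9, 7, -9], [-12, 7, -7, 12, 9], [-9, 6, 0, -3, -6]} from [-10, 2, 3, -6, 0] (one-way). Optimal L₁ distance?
157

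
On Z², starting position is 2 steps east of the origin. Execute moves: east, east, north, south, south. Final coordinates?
(4, -1)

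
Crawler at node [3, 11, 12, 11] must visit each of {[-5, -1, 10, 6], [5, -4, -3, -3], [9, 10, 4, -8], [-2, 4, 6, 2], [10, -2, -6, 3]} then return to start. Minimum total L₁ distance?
154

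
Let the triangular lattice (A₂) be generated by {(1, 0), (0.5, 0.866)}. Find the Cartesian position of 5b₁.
(5, 0)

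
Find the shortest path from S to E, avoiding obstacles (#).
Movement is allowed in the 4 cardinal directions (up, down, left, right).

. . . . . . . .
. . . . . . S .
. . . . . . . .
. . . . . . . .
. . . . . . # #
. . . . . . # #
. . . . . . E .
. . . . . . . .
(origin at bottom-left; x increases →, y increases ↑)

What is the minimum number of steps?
7
(one shortest path: (6, 6) → (5, 6) → (5, 5) → (5, 4) → (5, 3) → (5, 2) → (5, 1) → (6, 1))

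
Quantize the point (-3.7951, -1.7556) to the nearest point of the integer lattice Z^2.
(-4, -2)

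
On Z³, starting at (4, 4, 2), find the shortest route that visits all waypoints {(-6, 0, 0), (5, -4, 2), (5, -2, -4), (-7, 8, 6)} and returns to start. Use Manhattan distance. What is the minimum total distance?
68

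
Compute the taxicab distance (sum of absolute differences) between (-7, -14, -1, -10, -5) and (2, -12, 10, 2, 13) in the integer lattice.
52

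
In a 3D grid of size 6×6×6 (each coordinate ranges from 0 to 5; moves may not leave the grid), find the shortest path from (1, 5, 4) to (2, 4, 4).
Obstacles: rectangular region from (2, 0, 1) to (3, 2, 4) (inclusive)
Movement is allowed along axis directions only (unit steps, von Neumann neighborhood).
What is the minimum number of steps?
2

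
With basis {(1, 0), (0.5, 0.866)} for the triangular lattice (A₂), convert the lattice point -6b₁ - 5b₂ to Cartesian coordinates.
(-8.5, -4.33)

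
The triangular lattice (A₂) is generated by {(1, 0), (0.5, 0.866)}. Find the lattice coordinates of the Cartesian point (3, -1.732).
4b₁ - 2b₂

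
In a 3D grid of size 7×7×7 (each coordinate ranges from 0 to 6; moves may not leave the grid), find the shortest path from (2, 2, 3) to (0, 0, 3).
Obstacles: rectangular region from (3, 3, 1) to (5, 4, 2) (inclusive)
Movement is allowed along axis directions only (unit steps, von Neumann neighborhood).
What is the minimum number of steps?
4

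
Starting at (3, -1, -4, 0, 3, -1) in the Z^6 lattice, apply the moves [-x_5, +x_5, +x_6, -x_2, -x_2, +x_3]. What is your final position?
(3, -3, -3, 0, 3, 0)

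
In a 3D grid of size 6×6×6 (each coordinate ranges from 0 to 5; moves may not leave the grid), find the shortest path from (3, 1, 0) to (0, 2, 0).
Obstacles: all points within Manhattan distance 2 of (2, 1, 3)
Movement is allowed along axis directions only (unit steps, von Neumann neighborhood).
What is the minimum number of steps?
4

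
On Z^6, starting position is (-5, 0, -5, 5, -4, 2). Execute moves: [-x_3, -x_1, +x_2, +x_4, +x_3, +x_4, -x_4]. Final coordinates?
(-6, 1, -5, 6, -4, 2)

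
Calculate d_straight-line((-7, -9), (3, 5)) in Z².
17.2047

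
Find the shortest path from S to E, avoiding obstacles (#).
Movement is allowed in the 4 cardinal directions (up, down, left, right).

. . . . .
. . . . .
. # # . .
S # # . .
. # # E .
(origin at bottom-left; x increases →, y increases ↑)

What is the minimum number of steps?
8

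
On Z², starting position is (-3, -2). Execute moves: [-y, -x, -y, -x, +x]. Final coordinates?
(-4, -4)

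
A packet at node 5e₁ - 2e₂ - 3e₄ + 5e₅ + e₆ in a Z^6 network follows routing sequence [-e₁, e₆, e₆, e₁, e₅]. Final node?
(5, -2, 0, -3, 6, 3)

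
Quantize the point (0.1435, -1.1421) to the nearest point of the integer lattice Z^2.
(0, -1)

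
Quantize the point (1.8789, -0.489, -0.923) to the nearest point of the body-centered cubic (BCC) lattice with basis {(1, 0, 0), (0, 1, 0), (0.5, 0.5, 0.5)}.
(2, 0, -1)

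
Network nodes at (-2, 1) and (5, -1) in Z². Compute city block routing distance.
9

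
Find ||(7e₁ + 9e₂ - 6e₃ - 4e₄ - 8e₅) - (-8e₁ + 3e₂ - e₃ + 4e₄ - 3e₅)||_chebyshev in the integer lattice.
15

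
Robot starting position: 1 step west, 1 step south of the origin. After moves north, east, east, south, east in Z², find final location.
(2, -1)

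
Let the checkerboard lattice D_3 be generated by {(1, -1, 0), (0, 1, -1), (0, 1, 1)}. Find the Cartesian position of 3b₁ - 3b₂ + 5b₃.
(3, -1, 8)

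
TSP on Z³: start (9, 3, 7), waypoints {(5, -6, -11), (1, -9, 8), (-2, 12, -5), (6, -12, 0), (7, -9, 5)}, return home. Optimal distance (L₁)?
120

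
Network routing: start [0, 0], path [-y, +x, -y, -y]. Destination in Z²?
(1, -3)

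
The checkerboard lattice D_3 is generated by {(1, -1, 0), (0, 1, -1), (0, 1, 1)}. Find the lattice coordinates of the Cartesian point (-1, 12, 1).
-b₁ + 5b₂ + 6b₃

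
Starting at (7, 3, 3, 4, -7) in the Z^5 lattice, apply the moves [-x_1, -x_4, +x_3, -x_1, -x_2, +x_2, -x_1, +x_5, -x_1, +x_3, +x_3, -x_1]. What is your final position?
(2, 3, 6, 3, -6)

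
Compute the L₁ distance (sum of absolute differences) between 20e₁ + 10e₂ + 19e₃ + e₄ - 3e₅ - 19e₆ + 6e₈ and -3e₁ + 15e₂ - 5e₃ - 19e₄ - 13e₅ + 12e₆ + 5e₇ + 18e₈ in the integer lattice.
130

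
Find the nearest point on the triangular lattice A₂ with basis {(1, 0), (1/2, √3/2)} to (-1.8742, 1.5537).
(-2, 1.732)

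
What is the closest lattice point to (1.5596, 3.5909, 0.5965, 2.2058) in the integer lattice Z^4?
(2, 4, 1, 2)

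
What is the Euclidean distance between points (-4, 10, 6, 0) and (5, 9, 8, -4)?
10.0995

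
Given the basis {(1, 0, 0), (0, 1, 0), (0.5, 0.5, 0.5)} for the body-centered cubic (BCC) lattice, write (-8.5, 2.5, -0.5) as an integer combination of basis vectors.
-8b₁ + 3b₂ - b₃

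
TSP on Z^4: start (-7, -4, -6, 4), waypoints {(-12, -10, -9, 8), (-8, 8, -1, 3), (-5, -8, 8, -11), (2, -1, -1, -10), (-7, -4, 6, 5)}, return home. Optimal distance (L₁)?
146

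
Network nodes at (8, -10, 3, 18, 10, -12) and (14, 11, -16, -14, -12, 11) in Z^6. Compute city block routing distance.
123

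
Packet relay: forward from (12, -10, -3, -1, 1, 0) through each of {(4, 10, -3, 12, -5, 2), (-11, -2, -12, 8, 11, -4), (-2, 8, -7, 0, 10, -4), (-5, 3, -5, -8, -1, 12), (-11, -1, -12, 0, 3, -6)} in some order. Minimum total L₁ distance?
193
(one optimal route: (12, -10, -3, -1, 1, 0) → (4, 10, -3, 12, -5, 2) → (-2, 8, -7, 0, 10, -4) → (-11, -2, -12, 8, 11, -4) → (-11, -1, -12, 0, 3, -6) → (-5, 3, -5, -8, -1, 12))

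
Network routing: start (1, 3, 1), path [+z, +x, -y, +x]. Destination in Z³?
(3, 2, 2)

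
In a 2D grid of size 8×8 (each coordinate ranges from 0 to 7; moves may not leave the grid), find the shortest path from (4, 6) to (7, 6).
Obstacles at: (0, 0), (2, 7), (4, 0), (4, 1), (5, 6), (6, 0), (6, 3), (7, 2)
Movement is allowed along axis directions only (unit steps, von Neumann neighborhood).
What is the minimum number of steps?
5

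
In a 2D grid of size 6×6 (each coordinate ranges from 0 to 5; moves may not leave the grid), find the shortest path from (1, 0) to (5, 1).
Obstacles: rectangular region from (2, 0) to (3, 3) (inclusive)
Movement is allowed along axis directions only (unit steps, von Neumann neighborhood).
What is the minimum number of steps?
11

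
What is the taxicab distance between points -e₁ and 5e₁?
6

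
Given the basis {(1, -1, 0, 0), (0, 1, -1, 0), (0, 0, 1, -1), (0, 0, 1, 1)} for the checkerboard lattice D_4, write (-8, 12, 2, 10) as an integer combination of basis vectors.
-8b₁ + 4b₂ - 2b₃ + 8b₄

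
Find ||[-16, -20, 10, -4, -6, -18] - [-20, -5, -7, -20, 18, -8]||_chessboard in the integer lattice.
24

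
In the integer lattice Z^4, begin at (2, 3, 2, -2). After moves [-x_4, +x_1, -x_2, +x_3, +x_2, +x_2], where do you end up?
(3, 4, 3, -3)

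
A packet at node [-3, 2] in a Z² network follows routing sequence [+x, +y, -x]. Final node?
(-3, 3)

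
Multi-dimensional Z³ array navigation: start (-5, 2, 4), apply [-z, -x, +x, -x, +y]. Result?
(-6, 3, 3)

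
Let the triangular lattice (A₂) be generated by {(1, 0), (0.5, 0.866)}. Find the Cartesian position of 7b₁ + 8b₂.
(11, 6.928)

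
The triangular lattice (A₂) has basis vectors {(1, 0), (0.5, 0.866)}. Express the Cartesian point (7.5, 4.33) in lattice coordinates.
5b₁ + 5b₂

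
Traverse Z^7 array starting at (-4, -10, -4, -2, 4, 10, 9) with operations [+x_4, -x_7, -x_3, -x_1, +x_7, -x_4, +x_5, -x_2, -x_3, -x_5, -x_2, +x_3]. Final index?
(-5, -12, -5, -2, 4, 10, 9)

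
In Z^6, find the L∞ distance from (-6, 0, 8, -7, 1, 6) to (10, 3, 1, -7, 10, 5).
16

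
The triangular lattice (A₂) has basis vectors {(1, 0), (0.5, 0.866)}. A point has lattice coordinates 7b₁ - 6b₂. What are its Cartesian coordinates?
(4, -5.196)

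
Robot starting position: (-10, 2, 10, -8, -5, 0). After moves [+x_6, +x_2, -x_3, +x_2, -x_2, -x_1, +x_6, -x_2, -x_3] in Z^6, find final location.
(-11, 2, 8, -8, -5, 2)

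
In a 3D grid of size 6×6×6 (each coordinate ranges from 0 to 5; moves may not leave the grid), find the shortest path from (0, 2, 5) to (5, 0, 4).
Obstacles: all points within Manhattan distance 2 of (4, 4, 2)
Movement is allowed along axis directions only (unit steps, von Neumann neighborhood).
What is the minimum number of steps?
8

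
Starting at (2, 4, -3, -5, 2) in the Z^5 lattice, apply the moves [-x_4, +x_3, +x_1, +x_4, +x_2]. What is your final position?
(3, 5, -2, -5, 2)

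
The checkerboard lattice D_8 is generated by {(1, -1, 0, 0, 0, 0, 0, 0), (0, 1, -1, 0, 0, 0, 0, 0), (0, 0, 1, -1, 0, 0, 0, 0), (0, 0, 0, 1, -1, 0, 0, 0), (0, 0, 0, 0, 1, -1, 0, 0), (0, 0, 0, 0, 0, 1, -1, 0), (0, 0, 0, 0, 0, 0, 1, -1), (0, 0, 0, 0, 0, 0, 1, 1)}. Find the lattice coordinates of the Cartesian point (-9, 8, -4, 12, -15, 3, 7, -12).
-9b₁ - b₂ - 5b₃ + 7b₄ - 8b₅ - 5b₆ + 7b₇ - 5b₈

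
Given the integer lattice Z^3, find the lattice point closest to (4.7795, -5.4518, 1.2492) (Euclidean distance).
(5, -5, 1)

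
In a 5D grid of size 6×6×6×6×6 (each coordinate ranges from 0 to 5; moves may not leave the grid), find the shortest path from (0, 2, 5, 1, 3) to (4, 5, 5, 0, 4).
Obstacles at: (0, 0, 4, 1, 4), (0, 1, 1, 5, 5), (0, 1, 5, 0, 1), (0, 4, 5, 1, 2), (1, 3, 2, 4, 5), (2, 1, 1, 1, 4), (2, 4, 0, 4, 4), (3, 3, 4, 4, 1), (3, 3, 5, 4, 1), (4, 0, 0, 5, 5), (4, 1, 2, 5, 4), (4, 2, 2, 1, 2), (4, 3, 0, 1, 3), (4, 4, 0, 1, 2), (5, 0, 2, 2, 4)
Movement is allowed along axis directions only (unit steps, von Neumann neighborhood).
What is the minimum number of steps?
9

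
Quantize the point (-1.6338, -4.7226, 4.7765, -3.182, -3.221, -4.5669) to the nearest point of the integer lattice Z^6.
(-2, -5, 5, -3, -3, -5)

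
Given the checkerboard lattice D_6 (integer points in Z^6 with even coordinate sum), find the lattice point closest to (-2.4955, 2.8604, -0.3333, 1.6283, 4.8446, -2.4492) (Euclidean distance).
(-2, 3, 0, 2, 5, -2)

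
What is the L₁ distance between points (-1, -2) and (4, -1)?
6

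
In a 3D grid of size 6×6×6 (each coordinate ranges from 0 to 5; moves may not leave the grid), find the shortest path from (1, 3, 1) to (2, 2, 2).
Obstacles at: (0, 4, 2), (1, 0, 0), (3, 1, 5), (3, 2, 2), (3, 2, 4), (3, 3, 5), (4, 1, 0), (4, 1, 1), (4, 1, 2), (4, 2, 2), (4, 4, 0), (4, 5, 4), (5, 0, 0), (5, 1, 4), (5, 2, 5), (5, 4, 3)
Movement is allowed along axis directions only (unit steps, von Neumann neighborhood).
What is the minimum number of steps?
3
(one shortest path: (1, 3, 1) → (2, 3, 1) → (2, 2, 1) → (2, 2, 2))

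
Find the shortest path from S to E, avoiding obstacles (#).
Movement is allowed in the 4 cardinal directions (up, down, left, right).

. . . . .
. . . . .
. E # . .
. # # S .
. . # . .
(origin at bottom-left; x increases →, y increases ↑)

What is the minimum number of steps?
5
(one shortest path: (3, 1) → (3, 2) → (3, 3) → (2, 3) → (1, 3) → (1, 2))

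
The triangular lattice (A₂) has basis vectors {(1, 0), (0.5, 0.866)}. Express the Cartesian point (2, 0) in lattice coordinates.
2b₁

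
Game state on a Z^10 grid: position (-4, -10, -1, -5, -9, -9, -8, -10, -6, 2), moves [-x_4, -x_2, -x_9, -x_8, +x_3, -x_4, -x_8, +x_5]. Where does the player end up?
(-4, -11, 0, -7, -8, -9, -8, -12, -7, 2)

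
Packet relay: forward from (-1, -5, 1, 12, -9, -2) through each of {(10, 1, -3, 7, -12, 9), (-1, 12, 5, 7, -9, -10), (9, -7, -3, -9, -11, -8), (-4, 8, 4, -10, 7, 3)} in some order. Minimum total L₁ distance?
194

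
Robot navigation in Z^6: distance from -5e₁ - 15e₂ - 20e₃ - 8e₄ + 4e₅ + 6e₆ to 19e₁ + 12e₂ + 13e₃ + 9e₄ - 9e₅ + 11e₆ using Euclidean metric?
53.6377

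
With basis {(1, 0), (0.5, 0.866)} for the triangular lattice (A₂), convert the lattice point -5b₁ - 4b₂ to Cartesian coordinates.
(-7, -3.464)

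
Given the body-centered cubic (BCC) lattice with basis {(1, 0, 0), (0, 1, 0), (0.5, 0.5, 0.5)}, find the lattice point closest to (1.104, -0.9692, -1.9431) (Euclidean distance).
(1, -1, -2)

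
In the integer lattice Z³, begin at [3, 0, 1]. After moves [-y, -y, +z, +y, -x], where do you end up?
(2, -1, 2)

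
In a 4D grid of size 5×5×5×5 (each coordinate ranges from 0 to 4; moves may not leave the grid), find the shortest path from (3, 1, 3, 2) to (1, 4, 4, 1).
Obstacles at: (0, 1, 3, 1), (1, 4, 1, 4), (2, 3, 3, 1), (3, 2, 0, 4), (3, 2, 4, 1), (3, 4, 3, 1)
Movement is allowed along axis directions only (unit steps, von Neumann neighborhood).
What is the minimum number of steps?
7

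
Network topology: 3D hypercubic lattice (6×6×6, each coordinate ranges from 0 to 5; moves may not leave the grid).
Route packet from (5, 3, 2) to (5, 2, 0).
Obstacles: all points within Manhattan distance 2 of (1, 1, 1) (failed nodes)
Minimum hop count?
3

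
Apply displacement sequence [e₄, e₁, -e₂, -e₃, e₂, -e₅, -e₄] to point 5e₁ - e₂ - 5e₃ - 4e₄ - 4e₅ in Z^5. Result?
(6, -1, -6, -4, -5)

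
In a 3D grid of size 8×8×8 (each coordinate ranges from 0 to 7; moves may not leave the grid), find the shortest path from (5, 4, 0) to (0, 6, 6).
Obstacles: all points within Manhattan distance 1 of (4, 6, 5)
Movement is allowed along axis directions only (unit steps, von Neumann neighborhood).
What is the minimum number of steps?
13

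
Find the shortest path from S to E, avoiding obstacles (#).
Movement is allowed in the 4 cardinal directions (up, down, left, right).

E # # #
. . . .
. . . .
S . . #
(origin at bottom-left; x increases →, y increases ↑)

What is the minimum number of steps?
3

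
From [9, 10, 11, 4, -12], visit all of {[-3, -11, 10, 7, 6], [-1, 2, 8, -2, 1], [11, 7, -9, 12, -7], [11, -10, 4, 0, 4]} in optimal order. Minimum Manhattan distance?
152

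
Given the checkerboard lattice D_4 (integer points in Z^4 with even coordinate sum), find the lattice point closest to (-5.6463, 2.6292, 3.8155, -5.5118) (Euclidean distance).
(-6, 3, 4, -5)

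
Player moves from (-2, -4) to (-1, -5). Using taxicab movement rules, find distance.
2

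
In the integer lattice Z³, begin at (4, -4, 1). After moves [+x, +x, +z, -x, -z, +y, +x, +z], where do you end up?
(6, -3, 2)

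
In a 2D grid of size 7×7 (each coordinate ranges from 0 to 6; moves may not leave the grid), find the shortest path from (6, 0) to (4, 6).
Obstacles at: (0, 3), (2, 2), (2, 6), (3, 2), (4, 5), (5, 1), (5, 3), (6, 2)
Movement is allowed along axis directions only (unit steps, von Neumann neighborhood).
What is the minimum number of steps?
10
(one shortest path: (6, 0) → (5, 0) → (4, 0) → (4, 1) → (4, 2) → (4, 3) → (3, 3) → (3, 4) → (3, 5) → (3, 6) → (4, 6))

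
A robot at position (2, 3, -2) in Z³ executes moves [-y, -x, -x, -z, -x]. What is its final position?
(-1, 2, -3)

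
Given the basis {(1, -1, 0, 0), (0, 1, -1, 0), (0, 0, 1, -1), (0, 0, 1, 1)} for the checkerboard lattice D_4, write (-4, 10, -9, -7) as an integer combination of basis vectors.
-4b₁ + 6b₂ + 2b₃ - 5b₄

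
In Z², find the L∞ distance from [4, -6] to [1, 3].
9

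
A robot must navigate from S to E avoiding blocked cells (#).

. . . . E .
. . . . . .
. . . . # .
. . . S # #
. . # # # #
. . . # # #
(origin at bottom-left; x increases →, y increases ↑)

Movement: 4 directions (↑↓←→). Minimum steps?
4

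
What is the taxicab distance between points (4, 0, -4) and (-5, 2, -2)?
13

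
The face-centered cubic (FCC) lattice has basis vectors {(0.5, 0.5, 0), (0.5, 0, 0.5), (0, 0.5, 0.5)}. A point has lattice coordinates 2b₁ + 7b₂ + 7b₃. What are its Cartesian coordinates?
(4.5, 4.5, 7)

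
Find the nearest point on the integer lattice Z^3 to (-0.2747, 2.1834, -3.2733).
(0, 2, -3)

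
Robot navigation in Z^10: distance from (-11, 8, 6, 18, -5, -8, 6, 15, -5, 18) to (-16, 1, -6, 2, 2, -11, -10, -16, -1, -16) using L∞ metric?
34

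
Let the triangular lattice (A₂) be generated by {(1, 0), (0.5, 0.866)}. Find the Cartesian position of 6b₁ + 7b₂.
(9.5, 6.062)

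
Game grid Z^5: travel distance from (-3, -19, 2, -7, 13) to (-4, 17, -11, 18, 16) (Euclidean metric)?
45.8258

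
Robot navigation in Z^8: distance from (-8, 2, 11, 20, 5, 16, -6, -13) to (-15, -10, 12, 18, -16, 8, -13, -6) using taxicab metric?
65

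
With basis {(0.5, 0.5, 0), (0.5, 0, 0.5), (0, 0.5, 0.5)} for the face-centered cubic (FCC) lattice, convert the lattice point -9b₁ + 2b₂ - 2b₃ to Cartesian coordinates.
(-3.5, -5.5, 0)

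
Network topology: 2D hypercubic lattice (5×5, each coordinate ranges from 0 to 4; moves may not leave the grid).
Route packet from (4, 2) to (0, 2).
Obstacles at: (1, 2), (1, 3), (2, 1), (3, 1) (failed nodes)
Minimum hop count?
8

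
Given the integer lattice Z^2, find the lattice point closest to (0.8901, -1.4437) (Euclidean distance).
(1, -1)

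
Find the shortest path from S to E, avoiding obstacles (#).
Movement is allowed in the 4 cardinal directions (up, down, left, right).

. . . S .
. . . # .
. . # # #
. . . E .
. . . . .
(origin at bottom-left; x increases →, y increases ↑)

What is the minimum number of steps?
7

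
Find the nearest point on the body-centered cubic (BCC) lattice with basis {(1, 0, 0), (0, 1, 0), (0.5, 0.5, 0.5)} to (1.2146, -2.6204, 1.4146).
(1.5, -2.5, 1.5)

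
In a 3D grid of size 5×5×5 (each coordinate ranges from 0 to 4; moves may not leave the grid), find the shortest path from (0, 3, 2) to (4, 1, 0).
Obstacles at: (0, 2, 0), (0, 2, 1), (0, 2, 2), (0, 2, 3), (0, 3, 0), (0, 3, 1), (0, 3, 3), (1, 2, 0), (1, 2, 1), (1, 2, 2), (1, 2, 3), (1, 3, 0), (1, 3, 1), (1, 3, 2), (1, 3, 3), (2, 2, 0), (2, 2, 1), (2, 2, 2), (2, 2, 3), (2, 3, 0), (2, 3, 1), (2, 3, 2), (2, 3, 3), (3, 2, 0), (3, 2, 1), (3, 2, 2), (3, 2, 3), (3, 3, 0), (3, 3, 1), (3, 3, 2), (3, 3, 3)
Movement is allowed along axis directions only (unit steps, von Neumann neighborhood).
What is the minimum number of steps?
10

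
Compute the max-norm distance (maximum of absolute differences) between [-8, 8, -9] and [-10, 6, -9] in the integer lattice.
2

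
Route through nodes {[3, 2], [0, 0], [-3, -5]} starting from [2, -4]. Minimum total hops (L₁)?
19
(one optimal route: (2, -4) → (-3, -5) → (0, 0) → (3, 2))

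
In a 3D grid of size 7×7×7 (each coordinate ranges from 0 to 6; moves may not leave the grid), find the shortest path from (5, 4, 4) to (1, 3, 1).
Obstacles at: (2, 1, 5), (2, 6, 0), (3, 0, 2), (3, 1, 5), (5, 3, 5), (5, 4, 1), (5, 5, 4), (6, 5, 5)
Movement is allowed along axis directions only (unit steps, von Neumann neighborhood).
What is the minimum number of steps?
8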